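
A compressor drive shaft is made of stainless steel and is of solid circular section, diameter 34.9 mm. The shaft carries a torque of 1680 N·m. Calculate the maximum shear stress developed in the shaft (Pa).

J = πd⁴/32 = π(0.0349)⁴/32 = 1.456×10^-7 m⁴.
τ_max = T·r/J = 1680 × 0.0175 / 1.456×10^-7 = 2.013×10^8 Pa.

2.01e8 Pa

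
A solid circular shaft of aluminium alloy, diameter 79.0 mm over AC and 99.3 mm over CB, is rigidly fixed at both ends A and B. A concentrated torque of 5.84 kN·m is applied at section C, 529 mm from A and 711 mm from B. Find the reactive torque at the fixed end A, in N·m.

Compatibility: T_A·a/J_AC = T_B·b/J_CB with T_A + T_B = T₀.
J_AC = 3.82×10^-6 m⁴, J_CB = 9.55×10^-6 m⁴, so T_A = T₀·(J_AC/a)/((J_AC/a)+(J_CB/b)) = 2044 N·m, T_B = 3796 N·m.

2040 N·m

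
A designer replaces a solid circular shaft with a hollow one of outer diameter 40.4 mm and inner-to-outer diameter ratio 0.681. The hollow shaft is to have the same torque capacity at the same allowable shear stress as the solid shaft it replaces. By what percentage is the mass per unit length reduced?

Equal τ_max and T ⇒ the solid shaft needs d_s³ = d_o³(1−k⁴), so d_s = 40.4·(1−0.681⁴)^(1/3) = 37.27 mm.
Area ratio A_h/A_s = d_o²(1−k²)/d_s² = (1−k²)/(1−k⁴)^(2/3) = 0.6302.
Mass saving = 1 − 0.6302 = 37.0 %.

37.0 %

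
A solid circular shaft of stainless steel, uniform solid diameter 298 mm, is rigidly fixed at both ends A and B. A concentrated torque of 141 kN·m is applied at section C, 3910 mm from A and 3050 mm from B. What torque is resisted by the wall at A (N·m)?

With uniform GJ and both ends fixed, compatibility θ_AC = θ_CB gives T_A·a = T_B·b, together with T_A + T_B = T₀.
T_A = T₀·b/(a+b) = 141000·3050/6960 = 61790 N·m; T_B = 79210 N·m.

61800 N·m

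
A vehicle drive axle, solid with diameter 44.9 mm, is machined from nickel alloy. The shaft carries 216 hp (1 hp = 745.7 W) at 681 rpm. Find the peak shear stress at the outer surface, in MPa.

127 MPa

ω = 2π·681/60 = 71.31 rad/s, so T = P/ω = 216×745.7 / 71.31 = 2259 N·m.
J = πd⁴/32 = π(0.0449)⁴/32 = 3.990×10^-7 m⁴.
τ_max = T·r/J = 2259 × 0.0224 / 3.990×10^-7 = 1.271×10^8 Pa.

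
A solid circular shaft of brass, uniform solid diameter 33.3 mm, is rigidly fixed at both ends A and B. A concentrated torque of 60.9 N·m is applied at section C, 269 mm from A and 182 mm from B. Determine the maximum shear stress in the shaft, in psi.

With uniform GJ and both ends fixed, compatibility θ_AC = θ_CB gives T_A·a = T_B·b, together with T_A + T_B = T₀.
T_A = T₀·b/(a+b) = 60.90·182/451.0 = 24.58 N·m; T_B = 36.32 N·m.
τ in each portion: τ_AC = 3.39×10^6 Pa, τ_CB = 5.01×10^6 Pa; maximum is in CB.
τ_max = T_CB·r/J = 36.32·0.0166/1.21×10^-7 = 5.010×10^6 Pa.

727 psi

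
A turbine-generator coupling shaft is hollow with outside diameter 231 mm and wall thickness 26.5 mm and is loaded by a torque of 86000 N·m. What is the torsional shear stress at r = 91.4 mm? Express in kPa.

43400 kPa

J = π(d_o⁴ − d_i⁴)/32 = π(0.231⁴ − 0.178⁴)/32 = 1.810×10^-4 m⁴.
Shear stress varies linearly with radius: τ = T·r/J = 86000 × 0.0914 / 1.810×10^-4 = 4.343×10^7 Pa.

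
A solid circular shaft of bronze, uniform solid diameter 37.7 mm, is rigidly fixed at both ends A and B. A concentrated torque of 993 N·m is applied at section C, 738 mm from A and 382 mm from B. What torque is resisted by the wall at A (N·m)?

With uniform GJ and both ends fixed, compatibility θ_AC = θ_CB gives T_A·a = T_B·b, together with T_A + T_B = T₀.
T_A = T₀·b/(a+b) = 993.0·382/1120 = 338.7 N·m; T_B = 654.3 N·m.

339 N·m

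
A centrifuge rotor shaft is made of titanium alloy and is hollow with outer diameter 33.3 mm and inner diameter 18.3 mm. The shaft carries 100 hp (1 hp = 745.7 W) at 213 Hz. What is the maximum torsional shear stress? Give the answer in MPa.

8.46 MPa

ω = 2π·213 = 1338 rad/s, so T = P/ω = 100×745.7 / 1338 = 55.72 N·m.
J = π(d_o⁴ − d_i⁴)/32 = π(0.0333⁴ − 0.0183⁴)/32 = 1.097×10^-7 m⁴.
τ_max = T·r/J = 55.72 × 0.0166 / 1.097×10^-7 = 8.456×10^6 Pa.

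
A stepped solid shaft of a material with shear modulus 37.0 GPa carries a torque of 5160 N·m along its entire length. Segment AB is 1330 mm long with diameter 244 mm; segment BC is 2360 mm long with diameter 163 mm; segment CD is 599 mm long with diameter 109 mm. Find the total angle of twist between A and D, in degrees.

0.648°

J_AB = π(0.244)⁴/32 = 3.48×10^-4 m⁴; J_BC = π(0.163)⁴/32 = 6.93×10^-5 m⁴; J_CD = π(0.109)⁴/32 = 1.39×10^-5 m⁴.
θ = (T/G)·Σ L_i/J_i = (5160/37.0×10⁹)·(1.33/3.48×10^-4 + 2.36/6.93×10^-5 + 0.599/1.39×10^-5) = 0.01131 rad.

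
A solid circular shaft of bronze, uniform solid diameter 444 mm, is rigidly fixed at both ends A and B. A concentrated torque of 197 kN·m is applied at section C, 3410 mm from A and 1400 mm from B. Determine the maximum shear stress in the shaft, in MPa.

8.13 MPa

With uniform GJ and both ends fixed, compatibility θ_AC = θ_CB gives T_A·a = T_B·b, together with T_A + T_B = T₀.
T_A = T₀·b/(a+b) = 197000·1400/4810 = 57340 N·m; T_B = 139700 N·m.
τ in each portion: τ_AC = 3.34×10^6 Pa, τ_CB = 8.13×10^6 Pa; maximum is in CB.
τ_max = T_CB·r/J = 139700·0.222/3.82×10^-3 = 8.126×10^6 Pa.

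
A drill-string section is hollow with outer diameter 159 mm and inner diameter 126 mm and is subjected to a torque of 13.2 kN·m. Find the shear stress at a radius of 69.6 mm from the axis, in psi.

3510 psi

J = π(d_o⁴ − d_i⁴)/32 = π(0.159⁴ − 0.126⁴)/32 = 3.800×10^-5 m⁴.
Shear stress varies linearly with radius: τ = T·r/J = 13200 × 0.0696 / 3.800×10^-5 = 2.418×10^7 Pa.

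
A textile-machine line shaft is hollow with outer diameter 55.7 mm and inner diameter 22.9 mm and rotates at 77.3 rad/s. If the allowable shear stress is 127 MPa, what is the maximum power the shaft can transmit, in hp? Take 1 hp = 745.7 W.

434 hp

J = π(d_o⁴ − d_i⁴)/32 = π(0.0557⁴ − 0.0229⁴)/32 = 9.180×10^-7 m⁴.
T_max = τ_allow·J/r = 1.27×10^8 × 9.180×10^-7 / 0.0278 = 4186 N·m.
ω = 77.3 rad/s, so P_max = T_max·ω = 3.236×10^5 W.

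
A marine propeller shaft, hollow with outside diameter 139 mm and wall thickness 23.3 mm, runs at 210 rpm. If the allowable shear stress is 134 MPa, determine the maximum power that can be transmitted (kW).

J = π(d_o⁴ − d_i⁴)/32 = π(0.139⁴ − 0.0924⁴)/32 = 2.949×10^-5 m⁴.
T_max = τ_allow·J/r = 1.34×10^8 × 2.949×10^-5 / 0.0695 = 56860 N·m.
ω = 2π·210/60 = 21.99 rad/s, so P_max = T_max·ω = 1.250×10^6 W.

1250 kW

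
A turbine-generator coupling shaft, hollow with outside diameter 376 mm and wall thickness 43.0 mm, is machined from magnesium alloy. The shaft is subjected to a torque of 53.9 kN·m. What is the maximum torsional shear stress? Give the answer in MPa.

J = π(d_o⁴ − d_i⁴)/32 = π(0.376⁴ − 0.290⁴)/32 = 1.268×10^-3 m⁴.
τ_max = T·r/J = 53900 × 0.188 / 1.268×10^-3 = 7.992×10^6 Pa.

7.99 MPa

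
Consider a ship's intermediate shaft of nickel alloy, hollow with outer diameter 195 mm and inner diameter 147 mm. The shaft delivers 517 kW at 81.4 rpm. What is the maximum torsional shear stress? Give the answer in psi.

8920 psi

ω = 2π·81.4/60 = 8.524 rad/s, so T = P/ω = 517×10³ / 8.524 = 60650 N·m.
J = π(d_o⁴ − d_i⁴)/32 = π(0.195⁴ − 0.147⁴)/32 = 9.611×10^-5 m⁴.
τ_max = T·r/J = 60650 × 0.0975 / 9.611×10^-5 = 6.153×10^7 Pa.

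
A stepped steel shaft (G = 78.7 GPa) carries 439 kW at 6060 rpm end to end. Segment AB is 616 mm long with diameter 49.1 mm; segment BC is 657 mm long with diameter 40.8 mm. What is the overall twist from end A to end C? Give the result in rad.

0.0307 rad

ω = 2π·6060/60 = 634.6 rad/s, so T = P/ω = 439×10³ / 634.6 = 691.8 N·m.
J_AB = π(0.0491)⁴/32 = 5.71×10^-7 m⁴; J_BC = π(0.0408)⁴/32 = 2.72×10^-7 m⁴.
θ = (T/G)·Σ L_i/J_i = (691.8/78.7×10⁹)·(0.616/5.71×10^-7 + 0.657/2.72×10^-7) = 0.03072 rad.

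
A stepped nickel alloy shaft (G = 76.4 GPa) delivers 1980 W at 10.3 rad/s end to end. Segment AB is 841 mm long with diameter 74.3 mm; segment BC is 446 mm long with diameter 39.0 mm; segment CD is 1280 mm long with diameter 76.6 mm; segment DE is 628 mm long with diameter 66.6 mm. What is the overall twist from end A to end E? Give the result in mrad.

ω = 10.3 rad/s, so T = P/ω = 1980 / 10.30 = 192.2 N·m.
J_AB = π(0.0743)⁴/32 = 2.99×10^-6 m⁴; J_BC = π(0.0390)⁴/32 = 2.27×10^-7 m⁴; J_CD = π(0.0766)⁴/32 = 3.38×10^-6 m⁴; J_DE = π(0.0666)⁴/32 = 1.93×10^-6 m⁴.
θ = (T/G)·Σ L_i/J_i = (192.2/76.4×10⁹)·(0.841/2.99×10^-6 + 0.446/2.27×10^-7 + 1.28/3.38×10^-6 + 0.628/1.93×10^-6) = 7.419×10^-3 rad.

7.42 mrad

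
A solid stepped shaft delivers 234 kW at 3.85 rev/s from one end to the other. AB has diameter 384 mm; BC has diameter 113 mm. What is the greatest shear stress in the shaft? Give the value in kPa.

34100 kPa

ω = 2π·3.85 = 24.19 rad/s, so T = P/ω = 234×10³ / 24.19 = 9673 N·m.
Under the same torque, τ_max = 16T/(πd³) is largest where d is smallest — segment BC (d = 113 mm).
τ_max = 16·9673/(π·(0.113)³) = 3.414×10^7 Pa.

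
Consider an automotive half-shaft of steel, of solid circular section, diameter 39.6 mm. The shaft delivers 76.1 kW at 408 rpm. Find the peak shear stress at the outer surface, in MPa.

146 MPa

ω = 2π·408/60 = 42.73 rad/s, so T = P/ω = 76.1×10³ / 42.73 = 1781 N·m.
J = πd⁴/32 = π(0.0396)⁴/32 = 2.414×10^-7 m⁴.
τ_max = T·r/J = 1781 × 0.0198 / 2.414×10^-7 = 1.461×10^8 Pa.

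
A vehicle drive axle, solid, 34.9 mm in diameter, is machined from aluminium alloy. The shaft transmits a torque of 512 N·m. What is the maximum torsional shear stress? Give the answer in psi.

J = πd⁴/32 = π(0.0349)⁴/32 = 1.456×10^-7 m⁴.
τ_max = T·r/J = 512.0 × 0.0175 / 1.456×10^-7 = 6.134×10^7 Pa.

8900 psi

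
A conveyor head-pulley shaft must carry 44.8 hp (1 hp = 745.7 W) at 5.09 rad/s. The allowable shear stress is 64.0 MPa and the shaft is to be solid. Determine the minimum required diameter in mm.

80.5 mm

ω = 5.09 rad/s, so T = P/ω = 44.8×745.7 / 5.090 = 6563 N·m.
For a solid shaft τ_max = 16T/(πd³), so d = (16T/(π τ_allow))^(1/3) = (16·6563/(π·6.40×10^7))^(1/3) = 0.08053 m.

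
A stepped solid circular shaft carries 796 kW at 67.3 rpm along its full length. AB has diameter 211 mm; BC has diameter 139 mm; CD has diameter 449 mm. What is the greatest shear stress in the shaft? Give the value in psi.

ω = 2π·67.3/60 = 7.048 rad/s, so T = P/ω = 796×10³ / 7.048 = 112900 N·m.
Under the same torque, τ_max = 16T/(πd³) is largest where d is smallest — segment BC (d = 139 mm).
τ_max = 16·112900/(π·(0.139)³) = 2.142×10^8 Pa.

31100 psi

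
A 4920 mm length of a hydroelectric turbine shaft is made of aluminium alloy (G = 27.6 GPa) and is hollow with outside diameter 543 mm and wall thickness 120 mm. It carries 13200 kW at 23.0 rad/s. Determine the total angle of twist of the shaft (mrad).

ω = 23.0 rad/s, so T = P/ω = 13200×10³ / 23.00 = 573900 N·m.
J = π(d_o⁴ − d_i⁴)/32 = π(0.543⁴ − 0.303⁴)/32 = 7.707×10^-3 m⁴.
θ = T·L/(G·J) = 573900 × 4.92 / (27.6×10⁹ × 7.707×10^-3) = 0.01327 rad.

13.3 mrad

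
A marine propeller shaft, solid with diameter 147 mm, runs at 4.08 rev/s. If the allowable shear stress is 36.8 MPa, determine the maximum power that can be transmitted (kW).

J = πd⁴/32 = π(0.147)⁴/32 = 4.584×10^-5 m⁴.
T_max = τ_allow·J/r = 3.68×10^7 × 4.584×10^-5 / 0.0735 = 22950 N·m.
ω = 2π·4.08 = 25.64 rad/s, so P_max = T_max·ω = 5.884×10^5 W.

588 kW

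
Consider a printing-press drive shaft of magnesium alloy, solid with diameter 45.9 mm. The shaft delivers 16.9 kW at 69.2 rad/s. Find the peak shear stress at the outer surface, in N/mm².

12.9 N/mm²

ω = 69.2 rad/s, so T = P/ω = 16.9×10³ / 69.20 = 244.2 N·m.
J = πd⁴/32 = π(0.0459)⁴/32 = 4.358×10^-7 m⁴.
τ_max = T·r/J = 244.2 × 0.0229 / 4.358×10^-7 = 1.286×10^7 Pa.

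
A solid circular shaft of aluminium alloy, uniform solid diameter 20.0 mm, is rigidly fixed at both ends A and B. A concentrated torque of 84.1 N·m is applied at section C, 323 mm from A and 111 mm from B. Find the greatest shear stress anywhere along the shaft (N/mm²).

With uniform GJ and both ends fixed, compatibility θ_AC = θ_CB gives T_A·a = T_B·b, together with T_A + T_B = T₀.
T_A = T₀·b/(a+b) = 84.10·111/434.0 = 21.51 N·m; T_B = 62.59 N·m.
τ in each portion: τ_AC = 1.37×10^7 Pa, τ_CB = 3.98×10^7 Pa; maximum is in CB.
τ_max = T_CB·r/J = 62.59·0.0100/1.57×10^-8 = 3.985×10^7 Pa.

39.8 N/mm²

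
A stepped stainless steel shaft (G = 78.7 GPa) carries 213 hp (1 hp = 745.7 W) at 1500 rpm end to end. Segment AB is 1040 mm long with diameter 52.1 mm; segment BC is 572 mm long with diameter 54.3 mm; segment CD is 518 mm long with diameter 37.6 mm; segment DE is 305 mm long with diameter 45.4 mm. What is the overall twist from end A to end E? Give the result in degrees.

ω = 2π·1500/60 = 157.1 rad/s, so T = P/ω = 213×745.7 / 157.1 = 1011 N·m.
J_AB = π(0.0521)⁴/32 = 7.23×10^-7 m⁴; J_BC = π(0.0543)⁴/32 = 8.53×10^-7 m⁴; J_CD = π(0.0376)⁴/32 = 1.96×10^-7 m⁴; J_DE = π(0.0454)⁴/32 = 4.17×10^-7 m⁴.
θ = (T/G)·Σ L_i/J_i = (1011/78.7×10⁹)·(1.04/7.23×10^-7 + 0.572/8.53×10^-7 + 0.518/1.96×10^-7 + 0.305/4.17×10^-7) = 0.07040 rad.

4.03°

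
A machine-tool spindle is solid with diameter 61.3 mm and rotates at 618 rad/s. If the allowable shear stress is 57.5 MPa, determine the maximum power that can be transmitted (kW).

1610 kW

J = πd⁴/32 = π(0.0613)⁴/32 = 1.386×10^-6 m⁴.
T_max = τ_allow·J/r = 5.75×10^7 × 1.386×10^-6 / 0.0307 = 2601 N·m.
ω = 618 rad/s, so P_max = T_max·ω = 1.607×10^6 W.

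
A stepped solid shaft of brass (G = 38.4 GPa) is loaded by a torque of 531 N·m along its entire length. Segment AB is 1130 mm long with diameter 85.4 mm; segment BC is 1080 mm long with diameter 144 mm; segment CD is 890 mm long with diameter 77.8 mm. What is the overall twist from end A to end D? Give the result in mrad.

J_AB = π(0.0854)⁴/32 = 5.22×10^-6 m⁴; J_BC = π(0.144)⁴/32 = 4.22×10^-5 m⁴; J_CD = π(0.0778)⁴/32 = 3.60×10^-6 m⁴.
θ = (T/G)·Σ L_i/J_i = (531.0/38.4×10⁹)·(1.13/5.22×10^-6 + 1.08/4.22×10^-5 + 0.890/3.60×10^-6) = 6.768×10^-3 rad.

6.77 mrad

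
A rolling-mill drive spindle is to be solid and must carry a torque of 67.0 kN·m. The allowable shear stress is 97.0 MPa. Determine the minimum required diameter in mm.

152 mm

For a solid shaft τ_max = 16T/(πd³), so d = (16T/(π τ_allow))^(1/3) = (16·67000/(π·9.70×10^7))^(1/3) = 0.1521 m.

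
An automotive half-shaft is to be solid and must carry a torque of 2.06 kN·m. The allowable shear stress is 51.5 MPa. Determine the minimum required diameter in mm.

For a solid shaft τ_max = 16T/(πd³), so d = (16T/(π τ_allow))^(1/3) = (16·2060/(π·5.15×10^7))^(1/3) = 0.05884 m.

58.8 mm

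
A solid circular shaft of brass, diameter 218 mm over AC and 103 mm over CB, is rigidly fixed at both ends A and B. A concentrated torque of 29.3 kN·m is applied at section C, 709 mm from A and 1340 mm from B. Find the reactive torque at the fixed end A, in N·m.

28500 N·m

Compatibility: T_A·a/J_AC = T_B·b/J_CB with T_A + T_B = T₀.
J_AC = 2.22×10^-4 m⁴, J_CB = 1.10×10^-5 m⁴, so T_A = T₀·(J_AC/a)/((J_AC/a)+(J_CB/b)) = 28550 N·m, T_B = 752.7 N·m.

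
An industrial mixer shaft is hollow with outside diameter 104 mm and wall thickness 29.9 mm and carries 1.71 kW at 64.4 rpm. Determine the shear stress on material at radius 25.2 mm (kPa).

575 kPa

ω = 2π·64.4/60 = 6.744 rad/s, so T = P/ω = 1.71×10³ / 6.744 = 253.6 N·m.
J = π(d_o⁴ − d_i⁴)/32 = π(0.104⁴ − 0.0442⁴)/32 = 1.111×10^-5 m⁴.
Shear stress varies linearly with radius: τ = T·r/J = 253.6 × 0.0252 / 1.111×10^-5 = 5.751×10^5 Pa.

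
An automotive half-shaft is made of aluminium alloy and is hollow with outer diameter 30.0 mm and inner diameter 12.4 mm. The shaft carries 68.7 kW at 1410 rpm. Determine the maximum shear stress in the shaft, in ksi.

13.1 ksi

ω = 2π·1410/60 = 147.7 rad/s, so T = P/ω = 68.7×10³ / 147.7 = 465.3 N·m.
J = π(d_o⁴ − d_i⁴)/32 = π(0.0300⁴ − 0.0124⁴)/32 = 7.720×10^-8 m⁴.
τ_max = T·r/J = 465.3 × 0.0150 / 7.720×10^-8 = 9.040×10^7 Pa.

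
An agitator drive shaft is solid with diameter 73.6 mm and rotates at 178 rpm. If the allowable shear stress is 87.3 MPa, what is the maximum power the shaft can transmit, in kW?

J = πd⁴/32 = π(0.0736)⁴/32 = 2.881×10^-6 m⁴.
T_max = τ_allow·J/r = 8.73×10^7 × 2.881×10^-6 / 0.0368 = 6834 N·m.
ω = 2π·178/60 = 18.64 rad/s, so P_max = T_max·ω = 1.274×10^5 W.

127 kW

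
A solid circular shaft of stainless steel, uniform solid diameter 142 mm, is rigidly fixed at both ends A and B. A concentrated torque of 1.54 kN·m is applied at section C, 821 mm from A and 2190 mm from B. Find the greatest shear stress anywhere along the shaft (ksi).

With uniform GJ and both ends fixed, compatibility θ_AC = θ_CB gives T_A·a = T_B·b, together with T_A + T_B = T₀.
T_A = T₀·b/(a+b) = 1540·2190/3011 = 1120 N·m; T_B = 419.9 N·m.
τ in each portion: τ_AC = 1.99×10^6 Pa, τ_CB = 7.47×10^5 Pa; maximum is in AC.
τ_max = T_AC·r/J = 1120·0.0710/3.99×10^-5 = 1.992×10^6 Pa.

0.289 ksi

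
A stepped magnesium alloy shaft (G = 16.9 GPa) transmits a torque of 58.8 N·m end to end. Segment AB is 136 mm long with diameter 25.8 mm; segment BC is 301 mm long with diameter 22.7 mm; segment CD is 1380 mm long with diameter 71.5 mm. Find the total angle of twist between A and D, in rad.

0.0529 rad

J_AB = π(0.0258)⁴/32 = 4.35×10^-8 m⁴; J_BC = π(0.0227)⁴/32 = 2.61×10^-8 m⁴; J_CD = π(0.0715)⁴/32 = 2.57×10^-6 m⁴.
θ = (T/G)·Σ L_i/J_i = (58.80/16.9×10⁹)·(0.136/4.35×10^-8 + 0.301/2.61×10^-8 + 1.38/2.57×10^-6) = 0.05292 rad.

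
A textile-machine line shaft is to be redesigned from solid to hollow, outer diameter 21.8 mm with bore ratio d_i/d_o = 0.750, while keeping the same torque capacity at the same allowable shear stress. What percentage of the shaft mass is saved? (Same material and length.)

Equal τ_max and T ⇒ the solid shaft needs d_s³ = d_o³(1−k⁴), so d_s = 21.8·(1−0.750⁴)^(1/3) = 19.20 mm.
Area ratio A_h/A_s = d_o²(1−k²)/d_s² = (1−k²)/(1−k⁴)^(2/3) = 0.5638.
Mass saving = 1 − 0.5638 = 43.6 %.

43.6 %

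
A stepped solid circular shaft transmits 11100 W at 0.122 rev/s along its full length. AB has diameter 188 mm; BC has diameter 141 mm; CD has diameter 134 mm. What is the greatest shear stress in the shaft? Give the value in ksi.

4.45 ksi

ω = 2π·0.122 = 0.7665 rad/s, so T = P/ω = 11100 / 0.7665 = 14480 N·m.
Under the same torque, τ_max = 16T/(πd³) is largest where d is smallest — segment CD (d = 134 mm).
τ_max = 16·14480/(π·(0.134)³) = 3.065×10^7 Pa.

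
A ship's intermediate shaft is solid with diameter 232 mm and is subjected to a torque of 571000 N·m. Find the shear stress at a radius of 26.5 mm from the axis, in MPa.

J = πd⁴/32 = π(0.232)⁴/32 = 2.844×10^-4 m⁴.
Shear stress varies linearly with radius: τ = T·r/J = 571000 × 0.0265 / 2.844×10^-4 = 5.320×10^7 Pa.

53.2 MPa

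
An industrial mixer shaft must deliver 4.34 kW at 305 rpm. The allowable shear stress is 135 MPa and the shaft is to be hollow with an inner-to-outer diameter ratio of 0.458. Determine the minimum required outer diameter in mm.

ω = 2π·305/60 = 31.94 rad/s, so T = P/ω = 4.34×10³ / 31.94 = 135.9 N·m.
For a hollow shaft with d_i/d_o = 0.458: τ_max = 16T/(π d_o³ (1−k⁴)), so d_o = [16T/(π τ_allow (1−k⁴))]^(1/3) = [16·135.9/(π·1.35×10^8·0.9560)]^(1/3) = 0.01750 m.

17.5 mm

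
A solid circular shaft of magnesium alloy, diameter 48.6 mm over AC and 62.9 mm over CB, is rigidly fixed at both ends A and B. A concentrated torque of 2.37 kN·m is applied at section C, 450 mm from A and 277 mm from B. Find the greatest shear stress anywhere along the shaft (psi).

Compatibility: T_A·a/J_AC = T_B·b/J_CB with T_A + T_B = T₀.
J_AC = 5.48×10^-7 m⁴, J_CB = 1.54×10^-6 m⁴, so T_A = T₀·(J_AC/a)/((J_AC/a)+(J_CB/b)) = 426.4 N·m, T_B = 1944 N·m.
τ in each portion: τ_AC = 1.89×10^7 Pa, τ_CB = 3.98×10^7 Pa; maximum is in CB.
τ_max = T_CB·r/J = 1944·0.0314/1.54×10^-6 = 3.978×10^7 Pa.

5770 psi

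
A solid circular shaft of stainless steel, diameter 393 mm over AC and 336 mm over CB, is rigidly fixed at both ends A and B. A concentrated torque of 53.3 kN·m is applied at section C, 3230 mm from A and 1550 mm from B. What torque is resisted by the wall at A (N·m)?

Compatibility: T_A·a/J_AC = T_B·b/J_CB with T_A + T_B = T₀.
J_AC = 2.34×10^-3 m⁴, J_CB = 1.25×10^-3 m⁴, so T_A = T₀·(J_AC/a)/((J_AC/a)+(J_CB/b)) = 25220 N·m, T_B = 28080 N·m.

25200 N·m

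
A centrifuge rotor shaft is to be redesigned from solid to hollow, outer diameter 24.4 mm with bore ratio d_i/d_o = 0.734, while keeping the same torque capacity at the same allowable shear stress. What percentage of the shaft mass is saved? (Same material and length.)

42.0 %

Equal τ_max and T ⇒ the solid shaft needs d_s³ = d_o³(1−k⁴), so d_s = 24.4·(1−0.734⁴)^(1/3) = 21.76 mm.
Area ratio A_h/A_s = d_o²(1−k²)/d_s² = (1−k²)/(1−k⁴)^(2/3) = 0.5797.
Mass saving = 1 − 0.5797 = 42.0 %.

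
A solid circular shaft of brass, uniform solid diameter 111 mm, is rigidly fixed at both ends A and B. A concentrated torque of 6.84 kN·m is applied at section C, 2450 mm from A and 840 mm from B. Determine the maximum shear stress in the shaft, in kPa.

With uniform GJ and both ends fixed, compatibility θ_AC = θ_CB gives T_A·a = T_B·b, together with T_A + T_B = T₀.
T_A = T₀·b/(a+b) = 6840·840/3290 = 1746 N·m; T_B = 5094 N·m.
τ in each portion: τ_AC = 6.50×10^6 Pa, τ_CB = 1.90×10^7 Pa; maximum is in CB.
τ_max = T_CB·r/J = 5094·0.0555/1.49×10^-5 = 1.897×10^7 Pa.

19000 kPa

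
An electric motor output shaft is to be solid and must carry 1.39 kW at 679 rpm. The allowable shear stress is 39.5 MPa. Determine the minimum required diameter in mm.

13.6 mm

ω = 2π·679/60 = 71.10 rad/s, so T = P/ω = 1.39×10³ / 71.10 = 19.55 N·m.
For a solid shaft τ_max = 16T/(πd³), so d = (16T/(π τ_allow))^(1/3) = (16·19.55/(π·3.95×10^7))^(1/3) = 0.01361 m.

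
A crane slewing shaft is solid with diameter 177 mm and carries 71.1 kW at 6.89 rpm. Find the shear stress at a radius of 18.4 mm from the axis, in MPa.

ω = 2π·6.89/60 = 0.7215 rad/s, so T = P/ω = 71.1×10³ / 0.7215 = 98540 N·m.
J = πd⁴/32 = π(0.177)⁴/32 = 9.636×10^-5 m⁴.
Shear stress varies linearly with radius: τ = T·r/J = 98540 × 0.0184 / 9.636×10^-5 = 1.882×10^7 Pa.

18.8 MPa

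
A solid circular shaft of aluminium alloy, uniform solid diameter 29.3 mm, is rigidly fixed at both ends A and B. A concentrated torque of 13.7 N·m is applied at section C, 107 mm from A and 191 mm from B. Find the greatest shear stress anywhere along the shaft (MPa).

With uniform GJ and both ends fixed, compatibility θ_AC = θ_CB gives T_A·a = T_B·b, together with T_A + T_B = T₀.
T_A = T₀·b/(a+b) = 13.70·191/298.0 = 8.781 N·m; T_B = 4.919 N·m.
τ in each portion: τ_AC = 1.78×10^6 Pa, τ_CB = 9.96×10^5 Pa; maximum is in AC.
τ_max = T_AC·r/J = 8.781·0.0146/7.24×10^-8 = 1.778×10^6 Pa.

1.78 MPa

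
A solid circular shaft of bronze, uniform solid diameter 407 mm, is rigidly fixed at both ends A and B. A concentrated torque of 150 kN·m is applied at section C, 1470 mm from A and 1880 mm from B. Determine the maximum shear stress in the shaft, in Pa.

6.36e6 Pa

With uniform GJ and both ends fixed, compatibility θ_AC = θ_CB gives T_A·a = T_B·b, together with T_A + T_B = T₀.
T_A = T₀·b/(a+b) = 150000·1880/3350 = 84180 N·m; T_B = 65820 N·m.
τ in each portion: τ_AC = 6.36×10^6 Pa, τ_CB = 4.97×10^6 Pa; maximum is in AC.
τ_max = T_AC·r/J = 84180·0.203/2.69×10^-3 = 6.359×10^6 Pa.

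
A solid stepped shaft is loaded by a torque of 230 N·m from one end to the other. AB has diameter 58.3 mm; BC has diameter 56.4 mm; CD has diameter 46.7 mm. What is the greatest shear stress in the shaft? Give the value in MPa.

Under the same torque, τ_max = 16T/(πd³) is largest where d is smallest — segment CD (d = 46.7 mm).
τ_max = 16·230.0/(π·(0.0467)³) = 1.150×10^7 Pa.

11.5 MPa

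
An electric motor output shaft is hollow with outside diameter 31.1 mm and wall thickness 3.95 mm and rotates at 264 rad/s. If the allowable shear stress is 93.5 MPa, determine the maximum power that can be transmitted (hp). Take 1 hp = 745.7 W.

J = π(d_o⁴ − d_i⁴)/32 = π(0.0311⁴ − 0.0232⁴)/32 = 6.340×10^-8 m⁴.
T_max = τ_allow·J/r = 9.35×10^7 × 6.340×10^-8 / 0.0156 = 381.2 N·m.
ω = 264 rad/s, so P_max = T_max·ω = 1.006×10^5 W.

135 hp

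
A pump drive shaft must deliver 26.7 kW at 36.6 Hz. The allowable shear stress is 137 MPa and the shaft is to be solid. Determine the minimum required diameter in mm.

ω = 2π·36.6 = 230.0 rad/s, so T = P/ω = 26.7×10³ / 230.0 = 116.1 N·m.
For a solid shaft τ_max = 16T/(πd³), so d = (16T/(π τ_allow))^(1/3) = (16·116.1/(π·1.37×10^8))^(1/3) = 0.01628 m.

16.3 mm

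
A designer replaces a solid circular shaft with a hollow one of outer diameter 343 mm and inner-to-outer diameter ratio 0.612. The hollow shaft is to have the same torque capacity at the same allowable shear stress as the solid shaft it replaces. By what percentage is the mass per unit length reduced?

30.8 %

Equal τ_max and T ⇒ the solid shaft needs d_s³ = d_o³(1−k⁴), so d_s = 343·(1−0.612⁴)^(1/3) = 326.1 mm.
Area ratio A_h/A_s = d_o²(1−k²)/d_s² = (1−k²)/(1−k⁴)^(2/3) = 0.6918.
Mass saving = 1 − 0.6918 = 30.8 %.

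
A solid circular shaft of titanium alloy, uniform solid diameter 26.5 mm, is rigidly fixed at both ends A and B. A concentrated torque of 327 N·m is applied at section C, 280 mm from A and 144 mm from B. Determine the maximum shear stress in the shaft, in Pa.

With uniform GJ and both ends fixed, compatibility θ_AC = θ_CB gives T_A·a = T_B·b, together with T_A + T_B = T₀.
T_A = T₀·b/(a+b) = 327.0·144/424.0 = 111.1 N·m; T_B = 215.9 N·m.
τ in each portion: τ_AC = 3.04×10^7 Pa, τ_CB = 5.91×10^7 Pa; maximum is in CB.
τ_max = T_CB·r/J = 215.9·0.0132/4.84×10^-8 = 5.910×10^7 Pa.

5.91e7 Pa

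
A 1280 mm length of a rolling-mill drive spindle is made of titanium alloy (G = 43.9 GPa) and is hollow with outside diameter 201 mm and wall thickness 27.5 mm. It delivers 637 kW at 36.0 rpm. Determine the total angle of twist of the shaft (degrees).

2.44°

ω = 2π·36.0/60 = 3.770 rad/s, so T = P/ω = 637×10³ / 3.770 = 169000 N·m.
J = π(d_o⁴ − d_i⁴)/32 = π(0.201⁴ − 0.146⁴)/32 = 1.156×10^-4 m⁴.
θ = T·L/(G·J) = 169000 × 1.28 / (43.9×10⁹ × 1.156×10^-4) = 0.04260 rad.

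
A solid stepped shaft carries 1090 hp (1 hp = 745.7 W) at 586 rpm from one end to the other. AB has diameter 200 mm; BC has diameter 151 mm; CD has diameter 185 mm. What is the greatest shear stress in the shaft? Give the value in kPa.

ω = 2π·586/60 = 61.37 rad/s, so T = P/ω = 1090×745.7 / 61.37 = 13250 N·m.
Under the same torque, τ_max = 16T/(πd³) is largest where d is smallest — segment BC (d = 151 mm).
τ_max = 16·13250/(π·(0.151)³) = 1.959×10^7 Pa.

19600 kPa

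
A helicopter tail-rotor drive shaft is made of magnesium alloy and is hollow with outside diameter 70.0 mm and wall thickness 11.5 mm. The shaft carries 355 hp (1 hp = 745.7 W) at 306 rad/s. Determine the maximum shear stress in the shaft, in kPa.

16100 kPa

ω = 306 rad/s, so T = P/ω = 355×745.7 / 306.0 = 865.1 N·m.
J = π(d_o⁴ − d_i⁴)/32 = π(0.0700⁴ − 0.0470⁴)/32 = 1.878×10^-6 m⁴.
τ_max = T·r/J = 865.1 × 0.0350 / 1.878×10^-6 = 1.612×10^7 Pa.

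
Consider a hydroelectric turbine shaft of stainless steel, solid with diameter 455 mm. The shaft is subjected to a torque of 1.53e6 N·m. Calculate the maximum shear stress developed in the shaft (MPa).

82.7 MPa

J = πd⁴/32 = π(0.455)⁴/32 = 4.208×10^-3 m⁴.
τ_max = T·r/J = 1.530e6 × 0.228 / 4.208×10^-3 = 8.272×10^7 Pa.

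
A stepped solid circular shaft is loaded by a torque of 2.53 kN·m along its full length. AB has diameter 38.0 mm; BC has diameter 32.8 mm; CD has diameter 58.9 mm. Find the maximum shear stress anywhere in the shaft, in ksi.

53.0 ksi

Under the same torque, τ_max = 16T/(πd³) is largest where d is smallest — segment BC (d = 32.8 mm).
τ_max = 16·2530/(π·(0.0328)³) = 3.651×10^8 Pa.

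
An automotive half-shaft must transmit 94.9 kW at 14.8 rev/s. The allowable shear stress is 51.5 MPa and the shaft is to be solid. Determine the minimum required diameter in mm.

46.6 mm

ω = 2π·14.8 = 92.99 rad/s, so T = P/ω = 94.9×10³ / 92.99 = 1021 N·m.
For a solid shaft τ_max = 16T/(πd³), so d = (16T/(π τ_allow))^(1/3) = (16·1021/(π·5.15×10^7))^(1/3) = 0.04656 m.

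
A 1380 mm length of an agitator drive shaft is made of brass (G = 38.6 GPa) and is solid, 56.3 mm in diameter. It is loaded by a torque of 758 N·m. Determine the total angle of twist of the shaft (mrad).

27.5 mrad

J = πd⁴/32 = π(0.0563)⁴/32 = 9.864×10^-7 m⁴.
θ = T·L/(G·J) = 758.0 × 1.38 / (38.6×10⁹ × 9.864×10^-7) = 0.02747 rad.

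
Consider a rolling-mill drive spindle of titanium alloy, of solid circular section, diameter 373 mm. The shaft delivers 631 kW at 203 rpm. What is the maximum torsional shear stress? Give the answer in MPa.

ω = 2π·203/60 = 21.26 rad/s, so T = P/ω = 631×10³ / 21.26 = 29680 N·m.
J = πd⁴/32 = π(0.373)⁴/32 = 1.900×10^-3 m⁴.
τ_max = T·r/J = 29680 × 0.186 / 1.900×10^-3 = 2.913×10^6 Pa.

2.91 MPa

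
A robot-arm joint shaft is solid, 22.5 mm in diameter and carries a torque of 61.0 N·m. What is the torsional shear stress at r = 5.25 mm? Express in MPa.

J = πd⁴/32 = π(0.0225)⁴/32 = 2.516×10^-8 m⁴.
Shear stress varies linearly with radius: τ = T·r/J = 61.00 × 0.00525 / 2.516×10^-8 = 1.273×10^7 Pa.

12.7 MPa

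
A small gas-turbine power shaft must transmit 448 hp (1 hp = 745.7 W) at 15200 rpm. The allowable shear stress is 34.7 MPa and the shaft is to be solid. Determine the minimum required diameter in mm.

31.3 mm

ω = 2π·15200/60 = 1592 rad/s, so T = P/ω = 448×745.7 / 1592 = 209.9 N·m.
For a solid shaft τ_max = 16T/(πd³), so d = (16T/(π τ_allow))^(1/3) = (16·209.9/(π·3.47×10^7))^(1/3) = 0.03135 m.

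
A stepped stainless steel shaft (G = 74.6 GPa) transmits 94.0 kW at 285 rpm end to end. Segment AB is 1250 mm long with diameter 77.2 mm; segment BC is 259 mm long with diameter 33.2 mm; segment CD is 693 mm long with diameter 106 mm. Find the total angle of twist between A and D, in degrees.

ω = 2π·285/60 = 29.85 rad/s, so T = P/ω = 94.0×10³ / 29.85 = 3150 N·m.
J_AB = π(0.0772)⁴/32 = 3.49×10^-6 m⁴; J_BC = π(0.0332)⁴/32 = 1.19×10^-7 m⁴; J_CD = π(0.106)⁴/32 = 1.24×10^-5 m⁴.
θ = (T/G)·Σ L_i/J_i = (3150/74.6×10⁹)·(1.25/3.49×10^-6 + 0.259/1.19×10^-7 + 0.693/1.24×10^-5) = 0.1092 rad.

6.26°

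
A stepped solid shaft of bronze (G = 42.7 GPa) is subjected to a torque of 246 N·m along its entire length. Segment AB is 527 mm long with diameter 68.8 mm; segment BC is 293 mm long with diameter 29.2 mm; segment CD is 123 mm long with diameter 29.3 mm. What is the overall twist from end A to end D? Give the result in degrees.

2.00°

J_AB = π(0.0688)⁴/32 = 2.20×10^-6 m⁴; J_BC = π(0.0292)⁴/32 = 7.14×10^-8 m⁴; J_CD = π(0.0293)⁴/32 = 7.24×10^-8 m⁴.
θ = (T/G)·Σ L_i/J_i = (246.0/42.7×10⁹)·(0.527/2.20×10^-6 + 0.293/7.14×10^-8 + 0.123/7.24×10^-8) = 0.03482 rad.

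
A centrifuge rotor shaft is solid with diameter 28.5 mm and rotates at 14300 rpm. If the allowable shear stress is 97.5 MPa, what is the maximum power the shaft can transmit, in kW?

664 kW

J = πd⁴/32 = π(0.0285)⁴/32 = 6.477×10^-8 m⁴.
T_max = τ_allow·J/r = 9.75×10^7 × 6.477×10^-8 / 0.0143 = 443.2 N·m.
ω = 2π·14300/60 = 1497 rad/s, so P_max = T_max·ω = 6.636×10^5 W.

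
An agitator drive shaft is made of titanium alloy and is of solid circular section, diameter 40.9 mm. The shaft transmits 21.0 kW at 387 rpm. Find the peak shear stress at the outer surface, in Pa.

ω = 2π·387/60 = 40.53 rad/s, so T = P/ω = 21.0×10³ / 40.53 = 518.2 N·m.
J = πd⁴/32 = π(0.0409)⁴/32 = 2.747×10^-7 m⁴.
τ_max = T·r/J = 518.2 × 0.0204 / 2.747×10^-7 = 3.857×10^7 Pa.

3.86e7 Pa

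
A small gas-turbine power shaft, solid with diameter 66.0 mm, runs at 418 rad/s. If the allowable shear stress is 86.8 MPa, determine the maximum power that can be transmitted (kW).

J = πd⁴/32 = π(0.0660)⁴/32 = 1.863×10^-6 m⁴.
T_max = τ_allow·J/r = 8.68×10^7 × 1.863×10^-6 / 0.0330 = 4900 N·m.
ω = 418 rad/s, so P_max = T_max·ω = 2.048×10^6 W.

2050 kW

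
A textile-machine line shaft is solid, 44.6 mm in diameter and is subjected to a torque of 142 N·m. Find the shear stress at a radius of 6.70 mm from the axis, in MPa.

J = πd⁴/32 = π(0.0446)⁴/32 = 3.885×10^-7 m⁴.
Shear stress varies linearly with radius: τ = T·r/J = 142.0 × 0.00670 / 3.885×10^-7 = 2.449×10^6 Pa.

2.45 MPa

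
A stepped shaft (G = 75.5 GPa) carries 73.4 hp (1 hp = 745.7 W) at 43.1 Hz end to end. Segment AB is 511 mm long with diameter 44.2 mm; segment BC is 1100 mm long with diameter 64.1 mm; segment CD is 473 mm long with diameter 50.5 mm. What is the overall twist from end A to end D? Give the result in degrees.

ω = 2π·43.1 = 270.8 rad/s, so T = P/ω = 73.4×745.7 / 270.8 = 202.1 N·m.
J_AB = π(0.0442)⁴/32 = 3.75×10^-7 m⁴; J_BC = π(0.0641)⁴/32 = 1.66×10^-6 m⁴; J_CD = π(0.0505)⁴/32 = 6.39×10^-7 m⁴.
θ = (T/G)·Σ L_i/J_i = (202.1/75.5×10⁹)·(0.511/3.75×10^-7 + 1.10/1.66×10^-6 + 0.473/6.39×10^-7) = 7.411×10^-3 rad.

0.425°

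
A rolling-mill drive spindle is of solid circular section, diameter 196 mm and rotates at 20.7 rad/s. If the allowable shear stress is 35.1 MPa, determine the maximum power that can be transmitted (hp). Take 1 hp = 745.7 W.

J = πd⁴/32 = π(0.196)⁴/32 = 1.449×10^-4 m⁴.
T_max = τ_allow·J/r = 3.51×10^7 × 1.449×10^-4 / 0.0980 = 51890 N·m.
ω = 20.7 rad/s, so P_max = T_max·ω = 1.074×10^6 W.

1440 hp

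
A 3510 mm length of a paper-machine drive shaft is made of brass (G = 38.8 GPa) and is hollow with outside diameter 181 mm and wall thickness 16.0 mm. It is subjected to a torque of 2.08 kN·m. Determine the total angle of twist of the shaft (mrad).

3.30 mrad

J = π(d_o⁴ − d_i⁴)/32 = π(0.181⁴ − 0.149⁴)/32 = 5.698×10^-5 m⁴.
θ = T·L/(G·J) = 2080 × 3.51 / (38.8×10⁹ × 5.698×10^-5) = 3.302×10^-3 rad.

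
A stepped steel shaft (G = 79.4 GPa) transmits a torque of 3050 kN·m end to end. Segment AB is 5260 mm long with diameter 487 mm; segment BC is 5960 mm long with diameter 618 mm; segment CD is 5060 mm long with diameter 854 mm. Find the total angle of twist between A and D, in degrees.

J_AB = π(0.487)⁴/32 = 5.52×10^-3 m⁴; J_BC = π(0.618)⁴/32 = 0.0143 m⁴; J_CD = π(0.854)⁴/32 = 0.0522 m⁴.
θ = (T/G)·Σ L_i/J_i = (3.050e6/79.4×10⁹)·(5.26/5.52×10^-3 + 5.96/0.0143 + 5.06/0.0522) = 0.05630 rad.

3.23°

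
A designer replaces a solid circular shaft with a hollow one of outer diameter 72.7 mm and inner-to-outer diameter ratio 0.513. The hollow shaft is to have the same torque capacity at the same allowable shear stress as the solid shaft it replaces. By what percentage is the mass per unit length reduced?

Equal τ_max and T ⇒ the solid shaft needs d_s³ = d_o³(1−k⁴), so d_s = 72.7·(1−0.513⁴)^(1/3) = 70.98 mm.
Area ratio A_h/A_s = d_o²(1−k²)/d_s² = (1−k²)/(1−k⁴)^(2/3) = 0.7729.
Mass saving = 1 − 0.7729 = 22.7 %.

22.7 %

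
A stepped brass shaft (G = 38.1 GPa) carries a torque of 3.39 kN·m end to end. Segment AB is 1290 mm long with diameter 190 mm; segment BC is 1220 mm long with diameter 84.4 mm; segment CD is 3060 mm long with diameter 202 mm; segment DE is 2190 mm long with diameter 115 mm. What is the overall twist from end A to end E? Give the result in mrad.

35.7 mrad

J_AB = π(0.190)⁴/32 = 1.28×10^-4 m⁴; J_BC = π(0.0844)⁴/32 = 4.98×10^-6 m⁴; J_CD = π(0.202)⁴/32 = 1.63×10^-4 m⁴; J_DE = π(0.115)⁴/32 = 1.72×10^-5 m⁴.
θ = (T/G)·Σ L_i/J_i = (3390/38.1×10⁹)·(1.29/1.28×10^-4 + 1.22/4.98×10^-6 + 3.06/1.63×10^-4 + 2.19/1.72×10^-5) = 0.03570 rad.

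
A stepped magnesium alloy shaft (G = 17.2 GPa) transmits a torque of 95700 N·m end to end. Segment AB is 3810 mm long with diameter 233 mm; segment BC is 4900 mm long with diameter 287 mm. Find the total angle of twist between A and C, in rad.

0.114 rad

J_AB = π(0.233)⁴/32 = 2.89×10^-4 m⁴; J_BC = π(0.287)⁴/32 = 6.66×10^-4 m⁴.
θ = (T/G)·Σ L_i/J_i = (95700/17.2×10⁹)·(3.81/2.89×10^-4 + 4.90/6.66×10^-4) = 0.1142 rad.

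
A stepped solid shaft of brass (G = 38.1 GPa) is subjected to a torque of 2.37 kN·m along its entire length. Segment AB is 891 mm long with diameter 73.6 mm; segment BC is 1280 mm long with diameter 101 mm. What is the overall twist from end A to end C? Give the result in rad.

J_AB = π(0.0736)⁴/32 = 2.88×10^-6 m⁴; J_BC = π(0.101)⁴/32 = 1.02×10^-5 m⁴.
θ = (T/G)·Σ L_i/J_i = (2370/38.1×10⁹)·(0.891/2.88×10^-6 + 1.28/1.02×10^-5) = 0.02703 rad.

0.0270 rad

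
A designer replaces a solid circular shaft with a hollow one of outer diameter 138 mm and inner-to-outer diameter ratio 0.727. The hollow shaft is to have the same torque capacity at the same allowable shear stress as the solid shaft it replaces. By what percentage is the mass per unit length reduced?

41.3 %

Equal τ_max and T ⇒ the solid shaft needs d_s³ = d_o³(1−k⁴), so d_s = 138·(1−0.727⁴)^(1/3) = 123.7 mm.
Area ratio A_h/A_s = d_o²(1−k²)/d_s² = (1−k²)/(1−k⁴)^(2/3) = 0.5865.
Mass saving = 1 − 0.5865 = 41.3 %.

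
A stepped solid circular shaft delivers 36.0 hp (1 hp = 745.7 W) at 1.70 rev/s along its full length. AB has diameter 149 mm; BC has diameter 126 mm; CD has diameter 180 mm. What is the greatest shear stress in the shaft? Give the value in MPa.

6.40 MPa

ω = 2π·1.70 = 10.68 rad/s, so T = P/ω = 36.0×745.7 / 10.68 = 2513 N·m.
Under the same torque, τ_max = 16T/(πd³) is largest where d is smallest — segment BC (d = 126 mm).
τ_max = 16·2513/(π·(0.126)³) = 6.399×10^6 Pa.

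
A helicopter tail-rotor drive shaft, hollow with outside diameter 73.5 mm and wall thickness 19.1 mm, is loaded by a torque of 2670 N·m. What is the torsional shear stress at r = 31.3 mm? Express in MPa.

J = π(d_o⁴ − d_i⁴)/32 = π(0.0735⁴ − 0.0353⁴)/32 = 2.713×10^-6 m⁴.
Shear stress varies linearly with radius: τ = T·r/J = 2670 × 0.0313 / 2.713×10^-6 = 3.081×10^7 Pa.

30.8 MPa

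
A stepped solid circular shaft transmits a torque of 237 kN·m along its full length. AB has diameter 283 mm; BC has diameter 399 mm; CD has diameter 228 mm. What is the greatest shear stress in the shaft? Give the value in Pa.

Under the same torque, τ_max = 16T/(πd³) is largest where d is smallest — segment CD (d = 228 mm).
τ_max = 16·237000/(π·(0.228)³) = 1.018×10^8 Pa.

1.02e8 Pa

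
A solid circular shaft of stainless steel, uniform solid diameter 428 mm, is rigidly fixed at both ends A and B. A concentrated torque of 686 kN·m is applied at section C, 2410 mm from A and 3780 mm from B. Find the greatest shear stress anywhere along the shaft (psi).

With uniform GJ and both ends fixed, compatibility θ_AC = θ_CB gives T_A·a = T_B·b, together with T_A + T_B = T₀.
T_A = T₀·b/(a+b) = 686000·3780/6190 = 418900 N·m; T_B = 267100 N·m.
τ in each portion: τ_AC = 2.72×10^7 Pa, τ_CB = 1.73×10^7 Pa; maximum is in AC.
τ_max = T_AC·r/J = 418900·0.214/3.29×10^-3 = 2.721×10^7 Pa.

3950 psi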